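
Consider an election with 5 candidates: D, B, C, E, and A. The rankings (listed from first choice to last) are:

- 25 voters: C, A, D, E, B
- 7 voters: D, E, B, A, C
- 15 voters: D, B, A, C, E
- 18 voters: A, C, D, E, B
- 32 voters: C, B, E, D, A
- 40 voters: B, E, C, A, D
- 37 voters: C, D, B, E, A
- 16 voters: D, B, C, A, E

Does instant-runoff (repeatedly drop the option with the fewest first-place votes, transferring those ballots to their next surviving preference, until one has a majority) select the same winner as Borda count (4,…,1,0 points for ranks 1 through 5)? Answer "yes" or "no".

yes

Instant-runoff — R1 D 38, B 40, C 94, E 0, A 18 (E out); R2 D 38, B 40, C 94, A 18 (A out); R3 D 38, B 40, C 112 (C winner). Winner: C.
Borda — scores: D 381, B 437, C 557, E 285, A 240. Winner: C.
The two methods agree.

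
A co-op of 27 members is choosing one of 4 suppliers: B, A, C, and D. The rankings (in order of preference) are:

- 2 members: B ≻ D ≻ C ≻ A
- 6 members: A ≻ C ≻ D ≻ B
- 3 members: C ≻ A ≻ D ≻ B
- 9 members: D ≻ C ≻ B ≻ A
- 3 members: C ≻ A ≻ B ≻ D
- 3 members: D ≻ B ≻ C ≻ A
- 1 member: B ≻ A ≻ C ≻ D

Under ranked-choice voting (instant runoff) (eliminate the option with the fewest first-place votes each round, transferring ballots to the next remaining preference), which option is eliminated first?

Round 1: B 3, A 6, C 6, D 12. Eliminate B.

B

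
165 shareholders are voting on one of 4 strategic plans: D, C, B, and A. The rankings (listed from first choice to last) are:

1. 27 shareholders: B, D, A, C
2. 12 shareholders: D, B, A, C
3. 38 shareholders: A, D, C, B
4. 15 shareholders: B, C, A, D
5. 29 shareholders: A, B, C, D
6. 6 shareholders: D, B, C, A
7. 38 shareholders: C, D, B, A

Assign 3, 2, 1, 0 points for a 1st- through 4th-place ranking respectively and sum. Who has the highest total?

D

D: 27·2 + 12·3 + 38·2 + 15·0 + 29·0 + 6·3 + 38·2 = 260
C: 27·0 + 12·0 + 38·1 + 15·2 + 29·1 + 6·1 + 38·3 = 217
B: 27·3 + 12·2 + 38·0 + 15·3 + 29·2 + 6·2 + 38·1 = 258
A: 27·1 + 12·1 + 38·3 + 15·1 + 29·3 + 6·0 + 38·0 = 255
D has the highest Borda score (260).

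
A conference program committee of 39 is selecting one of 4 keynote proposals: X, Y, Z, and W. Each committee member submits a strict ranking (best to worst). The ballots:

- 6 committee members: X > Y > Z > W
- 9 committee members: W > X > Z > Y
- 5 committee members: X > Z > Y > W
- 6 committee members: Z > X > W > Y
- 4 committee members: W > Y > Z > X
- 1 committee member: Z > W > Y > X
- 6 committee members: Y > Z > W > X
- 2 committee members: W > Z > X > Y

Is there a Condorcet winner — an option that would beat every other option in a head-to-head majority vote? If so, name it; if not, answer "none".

Checking pairwise contests:
W beats X 22–17.
X beats Y 28–11.
X beats Z 20–19.
Z beats W 24–15.
Every option loses at least one head-to-head, so there is no Condorcet winner.

none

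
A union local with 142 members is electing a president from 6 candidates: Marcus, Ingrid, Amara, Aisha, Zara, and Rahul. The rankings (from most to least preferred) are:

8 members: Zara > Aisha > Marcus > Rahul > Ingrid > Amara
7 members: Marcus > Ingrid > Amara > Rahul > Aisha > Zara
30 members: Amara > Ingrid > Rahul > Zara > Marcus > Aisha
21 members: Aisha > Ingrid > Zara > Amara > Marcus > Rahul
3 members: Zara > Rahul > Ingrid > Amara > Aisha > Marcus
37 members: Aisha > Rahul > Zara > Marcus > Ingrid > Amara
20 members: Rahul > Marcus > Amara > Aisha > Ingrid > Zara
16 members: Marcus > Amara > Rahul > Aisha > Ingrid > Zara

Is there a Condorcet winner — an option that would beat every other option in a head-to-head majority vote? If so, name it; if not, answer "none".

Checking pairwise contests:
Zara beats Marcus 99–43.
Marcus beats Ingrid 88–54.
Marcus beats Amara 88–54.
Marcus beats Aisha 73–69.
Ingrid beats Zara 94–48.
Amara beats Rahul 74–68.
Every option loses at least one head-to-head, so there is no Condorcet winner.

none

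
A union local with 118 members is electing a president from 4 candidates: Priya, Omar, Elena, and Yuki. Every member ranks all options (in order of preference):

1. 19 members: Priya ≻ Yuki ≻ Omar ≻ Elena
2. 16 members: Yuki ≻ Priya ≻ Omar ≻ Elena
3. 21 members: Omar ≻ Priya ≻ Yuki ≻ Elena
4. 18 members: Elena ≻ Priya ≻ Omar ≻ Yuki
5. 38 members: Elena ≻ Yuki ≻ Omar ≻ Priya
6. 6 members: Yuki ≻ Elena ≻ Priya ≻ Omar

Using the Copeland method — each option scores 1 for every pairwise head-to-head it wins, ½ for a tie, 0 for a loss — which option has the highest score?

Priya: ties Omar; loses to Elena and Yuki → score 0.5.
Omar: ties Priya; loses to Elena and Yuki → score 0.5.
Elena: beats Priya and Omar; loses to Yuki → score 2.
Yuki: beats Priya, Omar, and Elena → score 3.
Yuki has the best pairwise record.

Yuki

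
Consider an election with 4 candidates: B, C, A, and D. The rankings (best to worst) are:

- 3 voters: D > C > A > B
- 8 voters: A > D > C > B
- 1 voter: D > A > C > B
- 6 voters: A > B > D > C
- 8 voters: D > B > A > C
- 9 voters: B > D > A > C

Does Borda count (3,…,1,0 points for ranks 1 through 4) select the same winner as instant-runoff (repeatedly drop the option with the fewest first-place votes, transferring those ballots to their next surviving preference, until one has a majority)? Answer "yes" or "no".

Borda — scores: B 55, C 15, A 64, D 76. Winner: D.
Instant-runoff — R1 B 9, C 0, A 14, D 12 (C out); R2 B 9, A 14, D 12 (B out); R3 A 14, D 21 (D winner). Winner: D.
The two methods agree.

yes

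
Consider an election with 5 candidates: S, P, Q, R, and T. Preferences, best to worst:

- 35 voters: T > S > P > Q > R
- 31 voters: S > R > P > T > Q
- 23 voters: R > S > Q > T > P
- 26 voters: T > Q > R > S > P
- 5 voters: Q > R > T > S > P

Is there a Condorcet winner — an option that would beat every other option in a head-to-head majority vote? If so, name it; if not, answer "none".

T

T vs S: 66–54 for T.
T vs P: 89–31 for T.
T vs Q: 92–28 for T.
T vs R: 61–59 for T.
T beats every other option head-to-head.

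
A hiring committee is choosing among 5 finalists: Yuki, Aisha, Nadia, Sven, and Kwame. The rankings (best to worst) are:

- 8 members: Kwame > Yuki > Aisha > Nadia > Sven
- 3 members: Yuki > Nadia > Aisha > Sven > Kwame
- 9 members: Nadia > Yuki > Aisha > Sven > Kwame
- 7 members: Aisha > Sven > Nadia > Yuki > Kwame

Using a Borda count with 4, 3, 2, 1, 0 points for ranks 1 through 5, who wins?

Yuki

Yuki: 8·3 + 3·4 + 9·3 + 7·1 = 70
Aisha: 8·2 + 3·2 + 9·2 + 7·4 = 68
Nadia: 8·1 + 3·3 + 9·4 + 7·2 = 67
Sven: 8·0 + 3·1 + 9·1 + 7·3 = 33
Kwame: 8·4 + 3·0 + 9·0 + 7·0 = 32
Yuki has the highest Borda score (70).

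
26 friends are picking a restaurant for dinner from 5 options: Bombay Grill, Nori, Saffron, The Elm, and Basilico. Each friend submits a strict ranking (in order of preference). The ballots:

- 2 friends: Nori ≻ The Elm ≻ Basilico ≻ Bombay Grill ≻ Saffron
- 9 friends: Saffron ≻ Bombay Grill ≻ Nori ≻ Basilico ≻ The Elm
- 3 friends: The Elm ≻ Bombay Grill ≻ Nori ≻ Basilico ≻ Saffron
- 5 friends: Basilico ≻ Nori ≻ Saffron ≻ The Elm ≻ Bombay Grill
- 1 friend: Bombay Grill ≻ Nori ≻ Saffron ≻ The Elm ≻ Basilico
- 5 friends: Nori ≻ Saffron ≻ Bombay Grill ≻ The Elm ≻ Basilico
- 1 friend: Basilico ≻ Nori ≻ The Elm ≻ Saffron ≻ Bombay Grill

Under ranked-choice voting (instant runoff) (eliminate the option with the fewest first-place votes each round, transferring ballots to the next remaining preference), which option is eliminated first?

Round 1: Bombay Grill 1, Nori 7, Saffron 9, The Elm 3, Basilico 6. Eliminate Bombay Grill.

Bombay Grill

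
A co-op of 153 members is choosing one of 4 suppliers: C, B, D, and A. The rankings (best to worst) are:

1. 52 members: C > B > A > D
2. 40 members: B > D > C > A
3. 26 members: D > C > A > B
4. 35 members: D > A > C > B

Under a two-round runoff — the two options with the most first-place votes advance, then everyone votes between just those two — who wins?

D

Round 1 first-place votes: C 52, B 40, D 61, A 0.
D and C advance.
Runoff: D is preferred to C by 101 voters; C by 52.
D wins the runoff.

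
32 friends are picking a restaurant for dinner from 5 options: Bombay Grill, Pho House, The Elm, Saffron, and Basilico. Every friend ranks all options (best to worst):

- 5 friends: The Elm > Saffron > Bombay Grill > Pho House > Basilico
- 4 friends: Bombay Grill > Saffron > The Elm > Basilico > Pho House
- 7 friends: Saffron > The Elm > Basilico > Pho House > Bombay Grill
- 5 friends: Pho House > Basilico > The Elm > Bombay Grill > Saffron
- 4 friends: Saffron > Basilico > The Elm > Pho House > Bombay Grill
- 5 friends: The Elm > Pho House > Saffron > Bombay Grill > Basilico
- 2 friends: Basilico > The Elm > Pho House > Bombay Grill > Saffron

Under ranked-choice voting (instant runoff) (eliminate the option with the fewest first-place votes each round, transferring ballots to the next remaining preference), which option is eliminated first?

Round 1: Bombay Grill 4, Pho House 5, The Elm 10, Saffron 11, Basilico 2. Eliminate Basilico.

Basilico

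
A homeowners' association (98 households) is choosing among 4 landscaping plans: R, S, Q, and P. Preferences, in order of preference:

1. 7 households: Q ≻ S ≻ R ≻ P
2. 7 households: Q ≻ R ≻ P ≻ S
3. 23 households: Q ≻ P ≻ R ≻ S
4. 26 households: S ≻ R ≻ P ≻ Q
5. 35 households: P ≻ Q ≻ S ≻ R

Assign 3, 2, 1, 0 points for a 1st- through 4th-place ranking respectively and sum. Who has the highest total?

R: 7·1 + 7·2 + 23·1 + 26·2 + 35·0 = 96
S: 7·2 + 7·0 + 23·0 + 26·3 + 35·1 = 127
Q: 7·3 + 7·3 + 23·3 + 26·0 + 35·2 = 181
P: 7·0 + 7·1 + 23·2 + 26·1 + 35·3 = 184
P has the highest Borda score (184).

P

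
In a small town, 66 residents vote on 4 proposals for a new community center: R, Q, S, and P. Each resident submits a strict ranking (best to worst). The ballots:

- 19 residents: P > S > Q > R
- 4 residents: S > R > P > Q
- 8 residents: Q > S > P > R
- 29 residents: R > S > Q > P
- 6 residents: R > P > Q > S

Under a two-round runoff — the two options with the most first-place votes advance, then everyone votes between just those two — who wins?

Round 1 first-place votes: R 35, Q 8, S 4, P 19.
R and P advance.
Runoff: R is preferred to P by 39 voters; P by 27.
R wins the runoff.

R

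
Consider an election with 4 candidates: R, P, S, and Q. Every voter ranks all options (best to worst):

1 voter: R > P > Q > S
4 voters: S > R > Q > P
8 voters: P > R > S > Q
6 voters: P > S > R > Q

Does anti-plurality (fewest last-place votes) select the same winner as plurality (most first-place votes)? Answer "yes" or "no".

no

Anti-plurality — last-place votes: R 0, P 4, S 1, Q 14. Winner: R.
Plurality — first-place votes: R 1, P 14, S 4, Q 0. Winner: P.
The two methods disagree.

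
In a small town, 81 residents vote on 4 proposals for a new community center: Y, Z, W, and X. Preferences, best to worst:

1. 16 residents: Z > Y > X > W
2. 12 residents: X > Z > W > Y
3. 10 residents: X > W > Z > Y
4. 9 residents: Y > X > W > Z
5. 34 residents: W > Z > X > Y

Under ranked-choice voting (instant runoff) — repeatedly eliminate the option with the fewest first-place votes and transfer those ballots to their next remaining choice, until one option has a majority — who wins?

Round 1: Y 9, Z 16, W 34, X 22. Eliminate Y.
Round 2: Z 16, W 34, X 31. Eliminate Z.
Round 3: W 34, X 47. X has a majority.

X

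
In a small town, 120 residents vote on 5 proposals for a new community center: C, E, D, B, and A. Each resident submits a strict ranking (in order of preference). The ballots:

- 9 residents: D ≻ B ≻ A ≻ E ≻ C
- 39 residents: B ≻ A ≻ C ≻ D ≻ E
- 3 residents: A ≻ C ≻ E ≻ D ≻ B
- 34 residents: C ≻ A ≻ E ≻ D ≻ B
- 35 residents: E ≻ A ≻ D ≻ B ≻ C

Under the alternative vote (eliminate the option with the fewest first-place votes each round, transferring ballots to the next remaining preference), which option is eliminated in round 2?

Round 1: C 34, E 35, D 9, B 39, A 3. Eliminate A.
Round 2: C 37, E 35, D 9, B 39. Eliminate D.

D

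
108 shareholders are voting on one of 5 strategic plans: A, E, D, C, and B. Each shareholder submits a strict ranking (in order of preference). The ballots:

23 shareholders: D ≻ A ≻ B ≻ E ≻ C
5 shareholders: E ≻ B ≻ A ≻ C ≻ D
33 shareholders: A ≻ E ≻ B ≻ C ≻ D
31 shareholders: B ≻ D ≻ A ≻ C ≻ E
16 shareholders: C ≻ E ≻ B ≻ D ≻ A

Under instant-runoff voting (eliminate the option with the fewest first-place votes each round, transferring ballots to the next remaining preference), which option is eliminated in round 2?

Round 1: A 33, E 5, D 23, C 16, B 31. Eliminate E.
Round 2: A 33, D 23, C 16, B 36. Eliminate C.

C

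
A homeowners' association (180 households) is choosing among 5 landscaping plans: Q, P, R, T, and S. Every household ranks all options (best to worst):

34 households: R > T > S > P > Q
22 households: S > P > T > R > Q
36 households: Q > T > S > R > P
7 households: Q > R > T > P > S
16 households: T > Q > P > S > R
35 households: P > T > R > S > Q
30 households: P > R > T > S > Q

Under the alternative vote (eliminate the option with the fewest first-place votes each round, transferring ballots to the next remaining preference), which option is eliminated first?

T

Round 1: Q 43, P 65, R 34, T 16, S 22. Eliminate T.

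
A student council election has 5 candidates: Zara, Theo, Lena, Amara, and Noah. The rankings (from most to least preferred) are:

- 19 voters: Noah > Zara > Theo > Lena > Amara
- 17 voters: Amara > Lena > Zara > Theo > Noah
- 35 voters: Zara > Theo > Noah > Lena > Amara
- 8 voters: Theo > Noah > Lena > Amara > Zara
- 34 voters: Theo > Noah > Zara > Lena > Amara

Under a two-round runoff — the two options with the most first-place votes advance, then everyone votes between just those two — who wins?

Round 1 first-place votes: Zara 35, Theo 42, Lena 0, Amara 17, Noah 19.
Theo and Zara advance.
Runoff: Theo is preferred to Zara by 42 voters; Zara by 71.
Zara wins the runoff.

Zara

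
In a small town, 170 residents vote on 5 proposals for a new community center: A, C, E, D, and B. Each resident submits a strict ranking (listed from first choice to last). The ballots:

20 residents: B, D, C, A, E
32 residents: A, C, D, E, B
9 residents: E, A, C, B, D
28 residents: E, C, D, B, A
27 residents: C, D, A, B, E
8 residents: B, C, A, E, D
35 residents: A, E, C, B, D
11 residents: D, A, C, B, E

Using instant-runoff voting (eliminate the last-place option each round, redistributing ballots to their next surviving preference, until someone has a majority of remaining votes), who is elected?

Round 1: A 67, C 27, E 37, D 11, B 28. Eliminate D.
Round 2: A 78, C 27, E 37, B 28. Eliminate C.
Round 3: A 105, E 37, B 28. A has a majority.

A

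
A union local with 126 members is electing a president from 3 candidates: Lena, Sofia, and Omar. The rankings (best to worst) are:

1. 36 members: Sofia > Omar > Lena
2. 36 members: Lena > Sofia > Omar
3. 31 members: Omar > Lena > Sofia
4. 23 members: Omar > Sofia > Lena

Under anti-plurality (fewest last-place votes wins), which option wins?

Last-place votes: Lena 59, Sofia 31, Omar 36.
Sofia is ranked last by the fewest voters, so Sofia wins.

Sofia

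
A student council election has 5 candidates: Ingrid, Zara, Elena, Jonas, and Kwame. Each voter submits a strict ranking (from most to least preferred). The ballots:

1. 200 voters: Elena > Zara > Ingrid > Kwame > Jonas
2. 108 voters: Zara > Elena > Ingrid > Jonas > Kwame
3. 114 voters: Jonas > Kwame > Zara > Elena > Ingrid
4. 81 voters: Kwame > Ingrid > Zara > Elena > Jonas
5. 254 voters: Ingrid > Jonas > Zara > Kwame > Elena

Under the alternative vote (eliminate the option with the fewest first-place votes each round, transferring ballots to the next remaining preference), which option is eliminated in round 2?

Zara

Round 1: Ingrid 254, Zara 108, Elena 200, Jonas 114, Kwame 81. Eliminate Kwame.
Round 2: Ingrid 335, Zara 108, Elena 200, Jonas 114. Eliminate Zara.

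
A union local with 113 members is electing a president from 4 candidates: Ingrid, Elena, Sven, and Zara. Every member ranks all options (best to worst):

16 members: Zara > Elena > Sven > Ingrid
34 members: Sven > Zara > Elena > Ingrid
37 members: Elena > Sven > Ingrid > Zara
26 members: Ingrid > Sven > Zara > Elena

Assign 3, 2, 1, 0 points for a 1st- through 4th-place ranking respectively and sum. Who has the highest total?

Ingrid: 16·0 + 34·0 + 37·1 + 26·3 = 115
Elena: 16·2 + 34·1 + 37·3 + 26·0 = 177
Sven: 16·1 + 34·3 + 37·2 + 26·2 = 244
Zara: 16·3 + 34·2 + 37·0 + 26·1 = 142
Sven has the highest Borda score (244).

Sven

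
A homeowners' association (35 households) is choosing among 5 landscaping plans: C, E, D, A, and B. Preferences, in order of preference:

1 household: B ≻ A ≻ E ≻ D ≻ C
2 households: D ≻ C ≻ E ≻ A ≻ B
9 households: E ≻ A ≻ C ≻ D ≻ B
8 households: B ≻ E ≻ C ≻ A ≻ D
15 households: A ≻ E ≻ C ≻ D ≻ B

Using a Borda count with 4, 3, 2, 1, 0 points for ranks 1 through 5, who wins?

C: 1·0 + 2·3 + 9·2 + 8·2 + 15·2 = 70
E: 1·2 + 2·2 + 9·4 + 8·3 + 15·3 = 111
D: 1·1 + 2·4 + 9·1 + 8·0 + 15·1 = 33
A: 1·3 + 2·1 + 9·3 + 8·1 + 15·4 = 100
B: 1·4 + 2·0 + 9·0 + 8·4 + 15·0 = 36
E has the highest Borda score (111).

E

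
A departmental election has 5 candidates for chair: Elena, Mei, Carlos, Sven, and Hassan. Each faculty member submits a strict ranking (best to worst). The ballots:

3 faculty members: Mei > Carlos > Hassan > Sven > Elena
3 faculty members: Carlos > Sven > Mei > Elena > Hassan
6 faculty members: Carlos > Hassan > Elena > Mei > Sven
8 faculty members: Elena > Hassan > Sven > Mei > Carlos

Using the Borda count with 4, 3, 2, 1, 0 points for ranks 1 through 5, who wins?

Hassan

Elena: 3·0 + 3·1 + 6·2 + 8·4 = 47
Mei: 3·4 + 3·2 + 6·1 + 8·1 = 32
Carlos: 3·3 + 3·4 + 6·4 + 8·0 = 45
Sven: 3·1 + 3·3 + 6·0 + 8·2 = 28
Hassan: 3·2 + 3·0 + 6·3 + 8·3 = 48
Hassan has the highest Borda score (48).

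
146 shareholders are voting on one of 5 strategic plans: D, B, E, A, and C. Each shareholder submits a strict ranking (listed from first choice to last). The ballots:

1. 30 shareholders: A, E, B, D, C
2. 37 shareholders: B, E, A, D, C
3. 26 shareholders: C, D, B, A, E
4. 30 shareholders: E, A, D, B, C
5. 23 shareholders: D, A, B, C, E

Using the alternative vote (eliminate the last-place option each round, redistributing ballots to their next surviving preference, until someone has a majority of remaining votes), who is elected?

Round 1: D 23, B 37, E 30, A 30, C 26. Eliminate D.
Round 2: B 37, E 30, A 53, C 26. Eliminate C.
Round 3: B 63, E 30, A 53. Eliminate E.
Round 4: B 63, A 83. A has a majority.

A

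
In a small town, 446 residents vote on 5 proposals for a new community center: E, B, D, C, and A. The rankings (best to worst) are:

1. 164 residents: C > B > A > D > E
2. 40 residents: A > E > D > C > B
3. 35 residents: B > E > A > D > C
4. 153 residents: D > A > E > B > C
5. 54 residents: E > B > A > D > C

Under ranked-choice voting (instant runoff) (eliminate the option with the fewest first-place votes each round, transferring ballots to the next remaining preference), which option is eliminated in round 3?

Round 1: E 54, B 35, D 153, C 164, A 40. Eliminate B.
Round 2: E 89, D 153, C 164, A 40. Eliminate A.
Round 3: E 129, D 153, C 164. Eliminate E.

E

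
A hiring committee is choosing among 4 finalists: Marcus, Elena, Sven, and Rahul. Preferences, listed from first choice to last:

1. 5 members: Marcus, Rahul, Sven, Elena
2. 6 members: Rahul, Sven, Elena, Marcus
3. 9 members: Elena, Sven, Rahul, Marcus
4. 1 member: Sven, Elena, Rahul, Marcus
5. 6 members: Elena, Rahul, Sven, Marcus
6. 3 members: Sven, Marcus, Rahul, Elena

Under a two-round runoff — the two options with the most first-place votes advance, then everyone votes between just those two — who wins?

Elena

Round 1 first-place votes: Marcus 5, Elena 15, Sven 4, Rahul 6.
Elena and Rahul advance.
Runoff: Elena is preferred to Rahul by 16 voters; Rahul by 14.
Elena wins the runoff.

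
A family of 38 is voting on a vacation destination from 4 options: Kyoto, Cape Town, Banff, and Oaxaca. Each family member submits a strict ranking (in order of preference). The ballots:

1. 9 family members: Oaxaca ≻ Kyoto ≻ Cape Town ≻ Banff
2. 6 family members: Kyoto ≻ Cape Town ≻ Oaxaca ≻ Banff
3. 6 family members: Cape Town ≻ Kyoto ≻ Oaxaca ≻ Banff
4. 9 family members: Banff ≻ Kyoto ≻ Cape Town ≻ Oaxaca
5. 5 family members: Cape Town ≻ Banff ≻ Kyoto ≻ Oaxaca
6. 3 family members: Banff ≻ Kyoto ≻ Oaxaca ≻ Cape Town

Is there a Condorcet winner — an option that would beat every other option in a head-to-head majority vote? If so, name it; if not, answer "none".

Kyoto

Kyoto vs Cape Town: 27–11 for Kyoto.
Kyoto vs Banff: 21–17 for Kyoto.
Kyoto vs Oaxaca: 29–9 for Kyoto.
Kyoto beats every other option head-to-head.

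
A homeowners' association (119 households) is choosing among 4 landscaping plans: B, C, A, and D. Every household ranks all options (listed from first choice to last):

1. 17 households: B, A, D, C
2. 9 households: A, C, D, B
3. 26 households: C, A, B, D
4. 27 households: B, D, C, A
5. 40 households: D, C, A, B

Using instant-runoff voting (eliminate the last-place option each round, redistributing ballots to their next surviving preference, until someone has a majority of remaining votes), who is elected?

B

Round 1: B 44, C 26, A 9, D 40. Eliminate A.
Round 2: B 44, C 35, D 40. Eliminate C.
Round 3: B 70, D 49. B has a majority.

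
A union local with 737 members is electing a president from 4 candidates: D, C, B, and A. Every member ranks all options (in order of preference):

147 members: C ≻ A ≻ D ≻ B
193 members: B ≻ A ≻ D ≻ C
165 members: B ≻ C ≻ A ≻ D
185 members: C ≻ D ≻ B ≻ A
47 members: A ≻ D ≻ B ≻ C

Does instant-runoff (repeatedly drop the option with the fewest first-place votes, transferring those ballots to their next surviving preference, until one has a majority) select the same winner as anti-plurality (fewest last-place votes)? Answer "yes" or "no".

Instant-runoff — R1 D 0, C 332, B 358, A 47 (D out); R2 C 332, B 358, A 47 (A out); R3 C 332, B 405 (B winner). Winner: B.
Anti-plurality — last-place votes: D 165, C 240, B 147, A 185. Winner: B.
The two methods agree.

yes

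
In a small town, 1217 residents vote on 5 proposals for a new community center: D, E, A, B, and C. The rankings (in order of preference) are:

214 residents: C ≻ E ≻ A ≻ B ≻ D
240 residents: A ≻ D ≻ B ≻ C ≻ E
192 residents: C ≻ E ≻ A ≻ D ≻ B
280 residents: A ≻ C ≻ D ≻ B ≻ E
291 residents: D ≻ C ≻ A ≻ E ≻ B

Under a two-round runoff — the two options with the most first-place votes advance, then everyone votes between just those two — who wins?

Round 1 first-place votes: D 291, E 0, A 520, B 0, C 406.
A and C advance.
Runoff: A is preferred to C by 520 voters; C by 697.
C wins the runoff.

C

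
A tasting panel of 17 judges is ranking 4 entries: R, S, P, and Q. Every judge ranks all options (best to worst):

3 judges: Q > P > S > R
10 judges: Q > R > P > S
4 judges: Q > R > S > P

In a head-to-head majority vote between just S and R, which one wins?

R

Voters preferring S to R: 3; preferring R to S: 14.
R wins the head-to-head.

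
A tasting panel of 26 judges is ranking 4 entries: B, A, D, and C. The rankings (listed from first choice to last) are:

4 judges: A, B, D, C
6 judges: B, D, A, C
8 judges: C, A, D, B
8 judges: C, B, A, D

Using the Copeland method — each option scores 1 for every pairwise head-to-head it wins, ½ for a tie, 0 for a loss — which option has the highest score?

C

B: beats A and D; loses to C → score 2.
A: beats D; loses to B and C → score 1.
D: loses to B, A, and C → score 0.
C: beats B, A, and D → score 3.
C has the best pairwise record.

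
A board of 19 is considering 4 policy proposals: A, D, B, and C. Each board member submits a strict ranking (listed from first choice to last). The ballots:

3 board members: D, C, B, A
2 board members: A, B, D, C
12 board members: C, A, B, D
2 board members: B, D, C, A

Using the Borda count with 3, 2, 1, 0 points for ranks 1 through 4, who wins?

A: 3·0 + 2·3 + 12·2 + 2·0 = 30
D: 3·3 + 2·1 + 12·0 + 2·2 = 15
B: 3·1 + 2·2 + 12·1 + 2·3 = 25
C: 3·2 + 2·0 + 12·3 + 2·1 = 44
C has the highest Borda score (44).

C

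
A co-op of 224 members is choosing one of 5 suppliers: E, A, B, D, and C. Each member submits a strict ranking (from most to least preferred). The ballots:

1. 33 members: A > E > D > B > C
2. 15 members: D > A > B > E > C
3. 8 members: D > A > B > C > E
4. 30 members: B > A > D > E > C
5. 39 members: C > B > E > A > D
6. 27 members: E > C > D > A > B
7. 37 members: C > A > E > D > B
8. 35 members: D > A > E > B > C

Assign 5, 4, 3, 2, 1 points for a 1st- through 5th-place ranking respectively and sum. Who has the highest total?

A

E: 33·4 + 15·2 + 8·1 + 30·2 + 39·3 + 27·5 + 37·3 + 35·3 = 698
A: 33·5 + 15·4 + 8·4 + 30·4 + 39·2 + 27·2 + 37·4 + 35·4 = 797
B: 33·2 + 15·3 + 8·3 + 30·5 + 39·4 + 27·1 + 37·1 + 35·2 = 575
D: 33·3 + 15·5 + 8·5 + 30·3 + 39·1 + 27·3 + 37·2 + 35·5 = 673
C: 33·1 + 15·1 + 8·2 + 30·1 + 39·5 + 27·4 + 37·5 + 35·1 = 617
A has the highest Borda score (797).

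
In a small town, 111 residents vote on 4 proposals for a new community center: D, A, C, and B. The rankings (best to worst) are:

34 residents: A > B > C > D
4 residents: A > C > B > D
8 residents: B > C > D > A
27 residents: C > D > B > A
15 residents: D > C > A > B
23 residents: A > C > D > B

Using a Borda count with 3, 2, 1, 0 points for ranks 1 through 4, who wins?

C

D: 34·0 + 4·0 + 8·1 + 27·2 + 15·3 + 23·1 = 130
A: 34·3 + 4·3 + 8·0 + 27·0 + 15·1 + 23·3 = 198
C: 34·1 + 4·2 + 8·2 + 27·3 + 15·2 + 23·2 = 215
B: 34·2 + 4·1 + 8·3 + 27·1 + 15·0 + 23·0 = 123
C has the highest Borda score (215).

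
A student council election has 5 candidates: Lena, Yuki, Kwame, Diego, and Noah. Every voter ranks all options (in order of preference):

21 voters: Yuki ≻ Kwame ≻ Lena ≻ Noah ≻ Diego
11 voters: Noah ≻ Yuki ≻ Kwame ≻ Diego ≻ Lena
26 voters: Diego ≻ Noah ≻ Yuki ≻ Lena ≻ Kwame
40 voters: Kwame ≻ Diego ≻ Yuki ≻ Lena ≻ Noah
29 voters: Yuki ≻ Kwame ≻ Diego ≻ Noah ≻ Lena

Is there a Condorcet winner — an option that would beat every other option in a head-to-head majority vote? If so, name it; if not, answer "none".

none

Checking pairwise contests:
Yuki beats Lena 127–0.
Diego beats Yuki 66–61.
Yuki beats Kwame 87–40.
Kwame beats Diego 101–26.
Yuki beats Noah 90–37.
Every option loses at least one head-to-head, so there is no Condorcet winner.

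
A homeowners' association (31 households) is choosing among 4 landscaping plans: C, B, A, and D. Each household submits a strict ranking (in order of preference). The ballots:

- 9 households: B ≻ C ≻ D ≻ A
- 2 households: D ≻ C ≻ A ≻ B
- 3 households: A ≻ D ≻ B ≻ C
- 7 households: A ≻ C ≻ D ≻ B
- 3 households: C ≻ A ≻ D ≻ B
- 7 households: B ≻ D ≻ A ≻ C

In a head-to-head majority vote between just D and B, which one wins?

Voters preferring D to B: 15; preferring B to D: 16.
B wins the head-to-head.

B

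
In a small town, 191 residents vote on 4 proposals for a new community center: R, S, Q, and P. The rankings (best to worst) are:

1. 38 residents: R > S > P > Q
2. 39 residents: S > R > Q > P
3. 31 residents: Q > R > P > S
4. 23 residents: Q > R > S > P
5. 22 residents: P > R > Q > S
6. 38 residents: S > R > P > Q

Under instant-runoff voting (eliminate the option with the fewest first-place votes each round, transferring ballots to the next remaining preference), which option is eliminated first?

Round 1: R 38, S 77, Q 54, P 22. Eliminate P.

P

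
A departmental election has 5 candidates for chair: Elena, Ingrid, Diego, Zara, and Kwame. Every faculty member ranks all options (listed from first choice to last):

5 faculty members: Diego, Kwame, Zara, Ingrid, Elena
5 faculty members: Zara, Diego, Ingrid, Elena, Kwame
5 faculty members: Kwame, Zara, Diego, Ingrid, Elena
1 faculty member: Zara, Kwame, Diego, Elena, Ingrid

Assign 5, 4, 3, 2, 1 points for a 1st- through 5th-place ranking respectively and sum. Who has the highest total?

Zara

Elena: 5·1 + 5·2 + 5·1 + 1·2 = 22
Ingrid: 5·2 + 5·3 + 5·2 + 1·1 = 36
Diego: 5·5 + 5·4 + 5·3 + 1·3 = 63
Zara: 5·3 + 5·5 + 5·4 + 1·5 = 65
Kwame: 5·4 + 5·1 + 5·5 + 1·4 = 54
Zara has the highest Borda score (65).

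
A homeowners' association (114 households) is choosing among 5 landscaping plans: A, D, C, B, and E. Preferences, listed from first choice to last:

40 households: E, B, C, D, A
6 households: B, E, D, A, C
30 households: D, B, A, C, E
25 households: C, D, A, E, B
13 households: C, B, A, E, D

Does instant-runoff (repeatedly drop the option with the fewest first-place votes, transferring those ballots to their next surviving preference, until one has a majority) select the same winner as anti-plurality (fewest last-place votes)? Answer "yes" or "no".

yes

Instant-runoff — R1 A 0, D 30, C 38, B 6, E 40 (A out); R2 D 30, C 38, B 6, E 40 (B out); R3 D 30, C 38, E 46 (D out); R4 C 68, E 46 (C winner). Winner: C.
Anti-plurality — last-place votes: A 40, D 13, C 6, B 25, E 30. Winner: C.
The two methods agree.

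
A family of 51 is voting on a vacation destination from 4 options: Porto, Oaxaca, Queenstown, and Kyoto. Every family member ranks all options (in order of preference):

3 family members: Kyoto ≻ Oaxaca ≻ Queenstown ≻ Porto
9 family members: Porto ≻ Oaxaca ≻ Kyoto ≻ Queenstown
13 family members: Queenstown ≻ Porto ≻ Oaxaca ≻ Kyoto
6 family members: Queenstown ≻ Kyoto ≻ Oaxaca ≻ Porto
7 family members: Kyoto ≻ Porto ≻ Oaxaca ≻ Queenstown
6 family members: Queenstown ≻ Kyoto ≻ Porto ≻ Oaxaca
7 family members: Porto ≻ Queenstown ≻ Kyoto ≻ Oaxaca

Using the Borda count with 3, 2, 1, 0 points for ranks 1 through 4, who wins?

Porto: 3·0 + 9·3 + 13·2 + 6·0 + 7·2 + 6·1 + 7·3 = 94
Oaxaca: 3·2 + 9·2 + 13·1 + 6·1 + 7·1 + 6·0 + 7·0 = 50
Queenstown: 3·1 + 9·0 + 13·3 + 6·3 + 7·0 + 6·3 + 7·2 = 92
Kyoto: 3·3 + 9·1 + 13·0 + 6·2 + 7·3 + 6·2 + 7·1 = 70
Porto has the highest Borda score (94).

Porto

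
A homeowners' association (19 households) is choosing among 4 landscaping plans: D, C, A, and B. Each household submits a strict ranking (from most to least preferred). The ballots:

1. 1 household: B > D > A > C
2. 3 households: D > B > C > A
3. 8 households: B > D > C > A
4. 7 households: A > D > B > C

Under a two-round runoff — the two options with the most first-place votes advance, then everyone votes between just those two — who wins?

B

Round 1 first-place votes: D 3, C 0, A 7, B 9.
B and A advance.
Runoff: B is preferred to A by 12 voters; A by 7.
B wins the runoff.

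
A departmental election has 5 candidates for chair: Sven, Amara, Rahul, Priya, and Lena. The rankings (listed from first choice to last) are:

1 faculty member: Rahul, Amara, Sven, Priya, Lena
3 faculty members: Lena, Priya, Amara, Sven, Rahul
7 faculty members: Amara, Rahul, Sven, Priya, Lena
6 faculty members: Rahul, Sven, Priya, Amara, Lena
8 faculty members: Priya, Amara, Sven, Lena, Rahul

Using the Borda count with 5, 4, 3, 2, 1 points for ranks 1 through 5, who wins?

Sven: 1·3 + 3·2 + 7·3 + 6·4 + 8·3 = 78
Amara: 1·4 + 3·3 + 7·5 + 6·2 + 8·4 = 92
Rahul: 1·5 + 3·1 + 7·4 + 6·5 + 8·1 = 74
Priya: 1·2 + 3·4 + 7·2 + 6·3 + 8·5 = 86
Lena: 1·1 + 3·5 + 7·1 + 6·1 + 8·2 = 45
Amara has the highest Borda score (92).

Amara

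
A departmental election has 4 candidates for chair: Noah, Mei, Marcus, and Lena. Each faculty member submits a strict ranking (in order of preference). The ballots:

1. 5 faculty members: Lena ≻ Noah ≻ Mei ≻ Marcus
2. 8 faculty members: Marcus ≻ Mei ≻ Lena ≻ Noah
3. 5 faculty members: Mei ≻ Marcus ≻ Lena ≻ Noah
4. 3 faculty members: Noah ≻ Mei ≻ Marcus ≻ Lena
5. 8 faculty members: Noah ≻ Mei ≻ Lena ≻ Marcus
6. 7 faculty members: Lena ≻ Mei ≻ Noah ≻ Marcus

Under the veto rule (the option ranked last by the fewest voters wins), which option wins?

Last-place votes: Noah 13, Mei 0, Marcus 20, Lena 3.
Mei is ranked last by the fewest voters, so Mei wins.

Mei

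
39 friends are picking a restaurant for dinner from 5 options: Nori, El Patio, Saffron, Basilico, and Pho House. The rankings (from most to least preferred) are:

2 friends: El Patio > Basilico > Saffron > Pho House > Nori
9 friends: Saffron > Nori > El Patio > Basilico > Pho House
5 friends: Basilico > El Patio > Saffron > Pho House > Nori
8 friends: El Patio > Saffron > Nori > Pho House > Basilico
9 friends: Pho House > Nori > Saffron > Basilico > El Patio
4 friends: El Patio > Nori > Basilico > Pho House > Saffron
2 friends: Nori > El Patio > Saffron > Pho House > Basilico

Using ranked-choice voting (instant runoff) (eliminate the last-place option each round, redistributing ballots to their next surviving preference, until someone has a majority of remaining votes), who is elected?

Round 1: Nori 2, El Patio 14, Saffron 9, Basilico 5, Pho House 9. Eliminate Nori.
Round 2: El Patio 16, Saffron 9, Basilico 5, Pho House 9. Eliminate Basilico.
Round 3: El Patio 21, Saffron 9, Pho House 9. El Patio has a majority.

El Patio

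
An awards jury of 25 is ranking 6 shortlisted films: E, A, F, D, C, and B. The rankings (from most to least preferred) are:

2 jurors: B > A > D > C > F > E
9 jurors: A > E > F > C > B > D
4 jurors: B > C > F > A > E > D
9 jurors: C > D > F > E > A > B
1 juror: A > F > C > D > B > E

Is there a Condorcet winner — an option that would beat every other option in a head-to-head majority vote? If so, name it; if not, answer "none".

C vs E: 16–9 for C.
C vs A: 13–12 for C.
C vs F: 15–10 for C.
C vs D: 23–2 for C.
C vs B: 19–6 for C.
C beats every other option head-to-head.

C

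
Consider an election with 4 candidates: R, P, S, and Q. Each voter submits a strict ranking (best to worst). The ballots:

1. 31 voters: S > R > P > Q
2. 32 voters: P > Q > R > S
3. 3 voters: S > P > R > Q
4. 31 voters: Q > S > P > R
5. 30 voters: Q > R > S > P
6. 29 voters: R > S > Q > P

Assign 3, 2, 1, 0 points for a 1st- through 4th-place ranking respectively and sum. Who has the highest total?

Q

R: 31·2 + 32·1 + 3·1 + 31·0 + 30·2 + 29·3 = 244
P: 31·1 + 32·3 + 3·2 + 31·1 + 30·0 + 29·0 = 164
S: 31·3 + 32·0 + 3·3 + 31·2 + 30·1 + 29·2 = 252
Q: 31·0 + 32·2 + 3·0 + 31·3 + 30·3 + 29·1 = 276
Q has the highest Borda score (276).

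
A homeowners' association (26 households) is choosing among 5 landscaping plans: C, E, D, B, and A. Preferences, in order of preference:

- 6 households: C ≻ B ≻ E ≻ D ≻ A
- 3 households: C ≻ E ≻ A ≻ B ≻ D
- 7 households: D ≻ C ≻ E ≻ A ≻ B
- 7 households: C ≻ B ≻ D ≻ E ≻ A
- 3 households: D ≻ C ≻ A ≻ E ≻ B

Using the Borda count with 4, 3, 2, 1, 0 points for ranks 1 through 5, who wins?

C

C: 6·4 + 3·4 + 7·3 + 7·4 + 3·3 = 94
E: 6·2 + 3·3 + 7·2 + 7·1 + 3·1 = 45
D: 6·1 + 3·0 + 7·4 + 7·2 + 3·4 = 60
B: 6·3 + 3·1 + 7·0 + 7·3 + 3·0 = 42
A: 6·0 + 3·2 + 7·1 + 7·0 + 3·2 = 19
C has the highest Borda score (94).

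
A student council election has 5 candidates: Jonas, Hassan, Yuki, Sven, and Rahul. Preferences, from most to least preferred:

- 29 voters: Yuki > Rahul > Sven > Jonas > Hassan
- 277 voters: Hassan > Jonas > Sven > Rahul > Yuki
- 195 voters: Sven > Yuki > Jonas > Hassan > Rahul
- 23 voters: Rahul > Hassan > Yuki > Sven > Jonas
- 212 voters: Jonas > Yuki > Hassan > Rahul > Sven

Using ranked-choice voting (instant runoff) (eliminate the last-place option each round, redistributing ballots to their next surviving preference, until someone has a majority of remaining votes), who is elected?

Hassan

Round 1: Jonas 212, Hassan 277, Yuki 29, Sven 195, Rahul 23. Eliminate Rahul.
Round 2: Jonas 212, Hassan 300, Yuki 29, Sven 195. Eliminate Yuki.
Round 3: Jonas 212, Hassan 300, Sven 224. Eliminate Jonas.
Round 4: Hassan 512, Sven 224. Hassan has a majority.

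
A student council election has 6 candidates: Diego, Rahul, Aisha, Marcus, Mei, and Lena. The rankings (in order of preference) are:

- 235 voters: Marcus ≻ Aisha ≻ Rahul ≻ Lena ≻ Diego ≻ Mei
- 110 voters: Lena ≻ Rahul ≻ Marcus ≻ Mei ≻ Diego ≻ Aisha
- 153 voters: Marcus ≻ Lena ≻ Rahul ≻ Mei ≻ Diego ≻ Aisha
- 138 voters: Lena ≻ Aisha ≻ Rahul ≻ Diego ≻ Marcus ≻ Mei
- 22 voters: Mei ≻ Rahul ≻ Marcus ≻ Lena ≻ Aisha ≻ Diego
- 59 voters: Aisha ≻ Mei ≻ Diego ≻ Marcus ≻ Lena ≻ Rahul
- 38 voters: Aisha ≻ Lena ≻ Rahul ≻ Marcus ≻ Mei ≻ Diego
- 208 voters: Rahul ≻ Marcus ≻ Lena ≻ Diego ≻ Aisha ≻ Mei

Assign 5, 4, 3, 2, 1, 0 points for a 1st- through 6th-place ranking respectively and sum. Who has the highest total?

Marcus

Diego: 235·1 + 110·1 + 153·1 + 138·2 + 22·0 + 59·3 + 38·0 + 208·2 = 1367
Rahul: 235·3 + 110·4 + 153·3 + 138·3 + 22·4 + 59·0 + 38·3 + 208·5 = 3260
Aisha: 235·4 + 110·0 + 153·0 + 138·4 + 22·1 + 59·5 + 38·5 + 208·1 = 2207
Marcus: 235·5 + 110·3 + 153·5 + 138·1 + 22·3 + 59·2 + 38·2 + 208·4 = 3500
Mei: 235·0 + 110·2 + 153·2 + 138·0 + 22·5 + 59·4 + 38·1 + 208·0 = 910
Lena: 235·2 + 110·5 + 153·4 + 138·5 + 22·2 + 59·1 + 38·4 + 208·3 = 3201
Marcus has the highest Borda score (3500).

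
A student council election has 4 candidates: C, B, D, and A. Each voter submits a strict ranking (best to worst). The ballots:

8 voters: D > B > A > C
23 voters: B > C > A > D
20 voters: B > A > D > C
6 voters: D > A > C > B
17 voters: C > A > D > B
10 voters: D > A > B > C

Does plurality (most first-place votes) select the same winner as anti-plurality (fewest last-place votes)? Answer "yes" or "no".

Plurality — first-place votes: C 17, B 43, D 24, A 0. Winner: B.
Anti-plurality — last-place votes: C 38, B 23, D 23, A 0. Winner: A.
The two methods disagree.

no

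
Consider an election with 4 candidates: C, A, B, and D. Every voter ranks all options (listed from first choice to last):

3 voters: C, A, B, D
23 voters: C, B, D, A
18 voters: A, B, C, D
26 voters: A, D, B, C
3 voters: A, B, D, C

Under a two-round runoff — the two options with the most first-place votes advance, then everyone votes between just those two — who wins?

A

Round 1 first-place votes: C 26, A 47, B 0, D 0.
A and C advance.
Runoff: A is preferred to C by 47 voters; C by 26.
A wins the runoff.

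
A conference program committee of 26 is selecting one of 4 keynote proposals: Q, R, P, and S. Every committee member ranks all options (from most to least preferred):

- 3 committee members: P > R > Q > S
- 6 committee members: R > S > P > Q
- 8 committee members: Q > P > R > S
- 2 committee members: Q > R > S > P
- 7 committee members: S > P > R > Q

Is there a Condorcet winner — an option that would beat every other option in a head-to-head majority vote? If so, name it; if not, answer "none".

none

Checking pairwise contests:
R beats Q 16–10.
P beats R 18–8.
S beats P 15–11.
R beats S 19–7.
Every option loses at least one head-to-head, so there is no Condorcet winner.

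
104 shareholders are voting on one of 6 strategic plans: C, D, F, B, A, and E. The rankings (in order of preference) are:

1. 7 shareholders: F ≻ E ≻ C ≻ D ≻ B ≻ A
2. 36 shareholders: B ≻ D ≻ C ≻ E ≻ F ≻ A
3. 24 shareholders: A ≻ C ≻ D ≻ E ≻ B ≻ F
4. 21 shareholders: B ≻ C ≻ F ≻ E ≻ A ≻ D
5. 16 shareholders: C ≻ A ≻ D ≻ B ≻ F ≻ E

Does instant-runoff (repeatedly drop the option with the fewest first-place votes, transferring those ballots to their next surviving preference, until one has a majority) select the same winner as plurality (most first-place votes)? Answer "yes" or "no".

Instant-runoff — R1 C 16, D 0, F 7, B 57, A 24, E 0 (B winner). Winner: B.
Plurality — first-place votes: C 16, D 0, F 7, B 57, A 24, E 0. Winner: B.
The two methods agree.

yes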